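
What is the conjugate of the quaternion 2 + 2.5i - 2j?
2 - 2.5i + 2j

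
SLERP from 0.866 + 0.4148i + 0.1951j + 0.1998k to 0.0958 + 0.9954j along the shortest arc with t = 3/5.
0.5144 + 0.213i + 0.8243j + 0.1026k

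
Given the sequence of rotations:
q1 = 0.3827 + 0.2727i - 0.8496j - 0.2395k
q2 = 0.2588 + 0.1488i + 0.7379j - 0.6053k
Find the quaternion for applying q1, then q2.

q2 · q1 = 0.5404 - 0.5635i - 0.0669j - 0.6213k
0.5404 - 0.5635i - 0.0669j - 0.6213k


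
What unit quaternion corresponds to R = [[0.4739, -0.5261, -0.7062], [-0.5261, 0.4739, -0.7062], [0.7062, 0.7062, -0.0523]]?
0.6884 + 0.5129i - 0.5129j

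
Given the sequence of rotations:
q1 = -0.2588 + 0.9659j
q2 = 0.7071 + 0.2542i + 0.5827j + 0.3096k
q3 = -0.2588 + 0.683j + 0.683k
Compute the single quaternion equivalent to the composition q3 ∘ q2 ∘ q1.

q2 · q1 = -0.7458 - 0.3648i + 0.5322j + 0.1654k
q3 · q2 · q1 = -0.2834 - 0.1561i - 0.8963j - 0.303k
-0.2834 - 0.1561i - 0.8963j - 0.303k


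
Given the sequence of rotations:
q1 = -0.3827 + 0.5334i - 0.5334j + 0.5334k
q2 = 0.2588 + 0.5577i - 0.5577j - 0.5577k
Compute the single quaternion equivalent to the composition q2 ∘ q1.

q2 · q1 = -0.3965 - 0.6703i - 0.5196j + 0.3515k
-0.3965 - 0.6703i - 0.5196j + 0.3515k


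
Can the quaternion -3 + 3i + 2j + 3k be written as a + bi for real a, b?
No. The quaternion -3 + 3i + 2j + 3k has j-coefficient y = 2 and k-coefficient z = 3, not both zero, so it does not lie in the complex subalgebra spanned by 1 and i.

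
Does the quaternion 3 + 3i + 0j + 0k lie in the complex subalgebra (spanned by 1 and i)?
Yes. The quaternion 3 + 3i has j- and k-coefficients y = z = 0, so it lies in the complex subalgebra spanned by 1 and i.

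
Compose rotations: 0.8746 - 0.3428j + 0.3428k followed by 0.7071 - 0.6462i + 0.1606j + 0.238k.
0.5919 - 0.4285i + 0.1196j + 0.6721k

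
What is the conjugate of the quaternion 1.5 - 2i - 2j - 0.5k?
1.5 + 2i + 2j + 0.5k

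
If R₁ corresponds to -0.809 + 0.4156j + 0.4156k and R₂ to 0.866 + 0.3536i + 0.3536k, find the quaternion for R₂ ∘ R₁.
-0.8476 - 0.433i + 0.213j + 0.2208k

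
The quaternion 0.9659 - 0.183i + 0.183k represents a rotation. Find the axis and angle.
axis = (-√2/2, 0, √2/2), θ = π/6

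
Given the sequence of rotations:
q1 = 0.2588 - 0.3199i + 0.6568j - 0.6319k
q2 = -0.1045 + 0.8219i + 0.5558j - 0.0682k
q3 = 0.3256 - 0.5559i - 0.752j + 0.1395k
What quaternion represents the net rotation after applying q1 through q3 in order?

q2 · q1 = -0.1723 - 0.0603i + 0.6164j + 0.766k
q3 · q2 · q1 = 0.2671 - 0.5859i + 0.7477j - 0.1626k
0.2671 - 0.5859i + 0.7477j - 0.1626k


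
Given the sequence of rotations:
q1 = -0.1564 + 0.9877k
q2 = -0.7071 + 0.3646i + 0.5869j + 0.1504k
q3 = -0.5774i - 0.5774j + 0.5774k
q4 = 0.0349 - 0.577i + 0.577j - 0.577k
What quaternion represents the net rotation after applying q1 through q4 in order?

q2 · q1 = -0.038 + 0.5227i - 0.4519j - 0.7219k
q3 · q2 · q1 = 0.4577 + 0.6997i - 0.0931j + 0.5408k
q4 · q3 · q2 · q1 = 0.7855 + 0.0186i + 0.1692j - 0.5952k
0.7855 + 0.0186i + 0.1692j - 0.5952k


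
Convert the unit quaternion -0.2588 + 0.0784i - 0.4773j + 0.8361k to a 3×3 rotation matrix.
[[-0.8538, 0.3579, 0.3782], [-0.5076, -0.4104, -0.7576], [-0.1159, -0.8387, 0.5321]]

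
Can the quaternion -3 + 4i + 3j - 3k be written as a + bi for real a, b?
No. The quaternion -3 + 4i + 3j - 3k has j-coefficient y = 3 and k-coefficient z = -3, not both zero, so it does not lie in the complex subalgebra spanned by 1 and i.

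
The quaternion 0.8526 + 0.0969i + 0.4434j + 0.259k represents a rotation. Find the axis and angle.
axis = (0.1854, 0.8485, 0.4956), θ = 63°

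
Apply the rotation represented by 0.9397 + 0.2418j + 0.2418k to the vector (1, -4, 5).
(4.856, -2.493, 3.493)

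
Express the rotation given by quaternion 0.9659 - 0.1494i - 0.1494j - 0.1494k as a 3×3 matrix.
[[0.9107, 0.3333, -0.244], [-0.244, 0.9107, 0.3333], [0.3333, -0.244, 0.9107]]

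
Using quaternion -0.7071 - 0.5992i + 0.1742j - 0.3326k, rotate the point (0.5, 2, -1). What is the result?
(-1.151, 1.215, 1.564)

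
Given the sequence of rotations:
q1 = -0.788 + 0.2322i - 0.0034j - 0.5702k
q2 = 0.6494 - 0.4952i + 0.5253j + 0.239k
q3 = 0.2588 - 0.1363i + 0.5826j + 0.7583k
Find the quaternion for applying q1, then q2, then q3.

q2 · q1 = -0.2587 + 0.2423i - 0.643j - 0.6789k
q3 · q2 · q1 = 0.8555 + 0.19i - 0.2259j - 0.4254k
0.8555 + 0.19i - 0.2259j - 0.4254k


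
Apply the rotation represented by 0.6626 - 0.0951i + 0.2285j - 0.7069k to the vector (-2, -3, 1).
(-2.035, 1.816, 2.561)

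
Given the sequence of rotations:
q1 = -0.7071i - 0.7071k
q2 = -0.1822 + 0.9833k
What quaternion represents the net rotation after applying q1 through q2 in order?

q2 · q1 = 0.6953 + 0.1288i - 0.6953j + 0.1288k
0.6953 + 0.1288i - 0.6953j + 0.1288k


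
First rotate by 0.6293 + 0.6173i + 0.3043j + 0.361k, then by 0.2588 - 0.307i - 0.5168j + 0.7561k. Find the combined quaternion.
0.2367 - 0.4501i + 0.3311j + 0.7948k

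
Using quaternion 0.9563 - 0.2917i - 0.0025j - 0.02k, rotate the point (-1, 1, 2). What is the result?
(-0.946, 1.982, 1.085)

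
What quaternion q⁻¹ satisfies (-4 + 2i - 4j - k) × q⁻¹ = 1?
-0.1081 - 0.0541i + 0.1081j + 0.027k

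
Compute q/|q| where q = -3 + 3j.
-0.7071 + 0.7071j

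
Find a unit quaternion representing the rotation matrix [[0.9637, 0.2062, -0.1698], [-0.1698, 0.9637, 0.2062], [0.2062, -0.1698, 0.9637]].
0.9863 - 0.0953i - 0.0953j - 0.0953k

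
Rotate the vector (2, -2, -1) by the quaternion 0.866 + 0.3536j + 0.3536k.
(1.612, -0.525, -2.475)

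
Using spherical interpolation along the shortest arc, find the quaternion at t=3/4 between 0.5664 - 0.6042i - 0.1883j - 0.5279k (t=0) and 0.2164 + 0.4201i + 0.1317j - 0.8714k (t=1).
0.3688 + 0.161i + 0.0508j - 0.9141k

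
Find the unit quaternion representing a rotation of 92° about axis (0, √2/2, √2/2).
0.6947 + 0.5087j + 0.5087k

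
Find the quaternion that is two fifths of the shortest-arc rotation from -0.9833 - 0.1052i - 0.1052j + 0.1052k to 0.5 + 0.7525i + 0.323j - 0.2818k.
-0.8671 - 0.4057i - 0.2134j + 0.195k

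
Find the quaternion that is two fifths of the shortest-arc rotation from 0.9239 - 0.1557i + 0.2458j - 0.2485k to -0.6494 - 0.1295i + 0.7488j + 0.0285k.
0.962 - 0.0456i - 0.1933j - 0.1875k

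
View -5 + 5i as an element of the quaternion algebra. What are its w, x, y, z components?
-5 + 5i + 0j + 0k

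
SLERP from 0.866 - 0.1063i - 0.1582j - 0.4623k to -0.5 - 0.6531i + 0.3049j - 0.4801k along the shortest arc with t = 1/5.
0.9264 + 0.0846i - 0.2285j - 0.2872k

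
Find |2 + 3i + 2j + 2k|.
√21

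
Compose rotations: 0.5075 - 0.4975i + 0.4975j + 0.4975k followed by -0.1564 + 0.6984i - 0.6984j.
0.6155 + 0.0848i - 0.7797j - 0.0778k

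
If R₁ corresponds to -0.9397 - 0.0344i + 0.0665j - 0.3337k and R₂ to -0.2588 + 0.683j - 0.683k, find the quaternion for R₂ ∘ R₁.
-0.0301 - 0.1736i - 0.6355j + 0.7517k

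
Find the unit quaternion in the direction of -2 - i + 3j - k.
-0.5164 - 0.2582i + 0.7746j - 0.2582k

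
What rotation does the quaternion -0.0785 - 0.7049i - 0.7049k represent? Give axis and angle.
axis = (-√2/2, 0, -√2/2), θ = 189°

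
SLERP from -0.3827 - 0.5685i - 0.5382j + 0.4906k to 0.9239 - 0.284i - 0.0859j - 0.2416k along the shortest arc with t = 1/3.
-0.7062 - 0.3262i - 0.3886j + 0.4939k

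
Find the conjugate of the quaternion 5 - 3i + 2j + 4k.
5 + 3i - 2j - 4k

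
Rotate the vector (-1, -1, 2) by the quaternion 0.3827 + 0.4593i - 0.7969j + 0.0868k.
(0.023, -0.877, -2.287)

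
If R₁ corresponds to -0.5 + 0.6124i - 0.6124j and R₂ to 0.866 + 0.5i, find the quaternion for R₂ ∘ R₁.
-0.7392 + 0.2803i - 0.5303j - 0.3062k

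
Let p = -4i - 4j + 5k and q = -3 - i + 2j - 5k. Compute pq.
29 + 22i - 13j - 27k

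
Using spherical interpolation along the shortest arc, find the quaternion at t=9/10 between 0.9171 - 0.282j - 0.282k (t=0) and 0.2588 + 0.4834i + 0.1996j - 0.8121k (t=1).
0.359 + 0.4553i + 0.1526j - 0.8003k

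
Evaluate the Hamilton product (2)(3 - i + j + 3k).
6 - 2i + 2j + 6k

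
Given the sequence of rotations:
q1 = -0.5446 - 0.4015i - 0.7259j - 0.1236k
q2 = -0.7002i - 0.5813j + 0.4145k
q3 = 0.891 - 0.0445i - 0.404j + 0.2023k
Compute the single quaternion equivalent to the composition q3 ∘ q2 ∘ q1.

q2 · q1 = -0.6519 + 0.7541i + 0.0636j + 0.0491k
q3 · q2 · q1 = -0.5315 + 0.6682i + 0.4748j + 0.2137k
-0.5315 + 0.6682i + 0.4748j + 0.2137k


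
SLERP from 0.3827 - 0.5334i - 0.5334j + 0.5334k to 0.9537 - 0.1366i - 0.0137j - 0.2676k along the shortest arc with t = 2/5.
0.7605 - 0.4542i - 0.3917j + 0.2488k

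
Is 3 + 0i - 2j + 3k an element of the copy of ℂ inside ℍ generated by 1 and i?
No. The quaternion 3 - 2j + 3k has j-coefficient y = -2 and k-coefficient z = 3, not both zero, so it does not lie in the complex subalgebra spanned by 1 and i.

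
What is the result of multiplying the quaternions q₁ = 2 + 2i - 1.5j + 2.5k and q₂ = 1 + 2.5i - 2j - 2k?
-1 + 15i + 4.75j - 1.75k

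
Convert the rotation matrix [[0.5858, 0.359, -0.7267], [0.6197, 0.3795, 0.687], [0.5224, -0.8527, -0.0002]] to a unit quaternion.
0.7009 - 0.5492i - 0.4455j + 0.093k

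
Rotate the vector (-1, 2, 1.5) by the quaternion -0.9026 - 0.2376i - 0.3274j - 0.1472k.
(0.029, 0.767, 2.581)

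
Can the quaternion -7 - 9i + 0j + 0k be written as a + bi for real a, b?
Yes. The quaternion -7 - 9i has j- and k-coefficients y = z = 0, so it lies in the complex subalgebra spanned by 1 and i.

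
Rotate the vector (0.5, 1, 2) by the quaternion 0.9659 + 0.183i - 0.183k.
(0.686, -0.018, 2.186)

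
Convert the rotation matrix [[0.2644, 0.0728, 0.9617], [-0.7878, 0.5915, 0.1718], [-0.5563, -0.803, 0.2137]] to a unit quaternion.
0.7193 - 0.3388i + 0.5276j - 0.2991k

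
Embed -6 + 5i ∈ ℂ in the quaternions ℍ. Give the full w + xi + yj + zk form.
-6 + 5i + 0j + 0k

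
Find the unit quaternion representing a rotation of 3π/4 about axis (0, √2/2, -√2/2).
0.3827 + 0.6533j - 0.6533k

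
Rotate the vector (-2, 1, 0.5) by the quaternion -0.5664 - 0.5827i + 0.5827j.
(-1.651, 1.349, -0.839)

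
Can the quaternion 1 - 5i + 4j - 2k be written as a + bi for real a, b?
No. The quaternion 1 - 5i + 4j - 2k has j-coefficient y = 4 and k-coefficient z = -2, not both zero, so it does not lie in the complex subalgebra spanned by 1 and i.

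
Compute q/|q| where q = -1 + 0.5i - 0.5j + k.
-0.6325 + 0.3162i - 0.3162j + 0.6325k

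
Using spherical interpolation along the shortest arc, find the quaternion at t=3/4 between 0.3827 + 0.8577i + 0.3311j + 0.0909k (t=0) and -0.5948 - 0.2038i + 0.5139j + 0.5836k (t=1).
0.6548 + 0.476i - 0.3366j - 0.481k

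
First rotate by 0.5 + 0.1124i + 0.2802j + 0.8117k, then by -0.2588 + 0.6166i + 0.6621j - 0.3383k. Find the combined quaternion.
-0.1096 + 0.9114i - 0.28j - 0.2809k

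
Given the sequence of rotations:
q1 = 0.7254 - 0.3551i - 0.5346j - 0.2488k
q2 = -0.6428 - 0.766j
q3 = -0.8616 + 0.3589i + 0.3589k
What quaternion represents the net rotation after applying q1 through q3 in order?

q2 · q1 = -0.8758 + 0.4188i - 0.212j - 0.1121k
q3 · q2 · q1 = 0.6445 - 0.5991i + 0.3732j - 0.2938k
0.6445 - 0.5991i + 0.3732j - 0.2938k


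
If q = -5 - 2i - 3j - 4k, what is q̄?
-5 + 2i + 3j + 4k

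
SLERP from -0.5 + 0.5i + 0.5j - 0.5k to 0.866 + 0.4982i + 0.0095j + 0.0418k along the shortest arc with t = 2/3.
-0.9243 - 0.1774i + 0.2173j - 0.2587k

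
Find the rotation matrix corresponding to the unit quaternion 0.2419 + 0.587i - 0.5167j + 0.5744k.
[[-0.1938, -0.8845, 0.4244], [-0.3287, -0.349, -0.8776], [0.9243, -0.3096, -0.2231]]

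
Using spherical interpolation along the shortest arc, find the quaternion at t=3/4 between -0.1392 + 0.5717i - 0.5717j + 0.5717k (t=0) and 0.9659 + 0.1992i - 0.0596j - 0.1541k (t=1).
-0.9237 + 0.0295i - 0.1556j + 0.3487k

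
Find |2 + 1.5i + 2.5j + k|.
3.674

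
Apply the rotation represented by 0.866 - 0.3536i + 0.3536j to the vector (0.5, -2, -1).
(0.263, -2.237, 0.419)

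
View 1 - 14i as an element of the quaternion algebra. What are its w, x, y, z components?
1 - 14i + 0j + 0k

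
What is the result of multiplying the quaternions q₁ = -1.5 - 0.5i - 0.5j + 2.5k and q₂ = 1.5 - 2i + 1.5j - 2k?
2.5 - 0.5i - 9j + 5k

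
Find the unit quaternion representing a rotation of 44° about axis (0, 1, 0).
0.9272 + 0.3746j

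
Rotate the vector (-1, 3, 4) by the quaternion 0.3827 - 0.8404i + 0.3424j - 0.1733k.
(0.179, 1.389, -4.903)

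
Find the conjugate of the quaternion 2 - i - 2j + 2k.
2 + i + 2j - 2k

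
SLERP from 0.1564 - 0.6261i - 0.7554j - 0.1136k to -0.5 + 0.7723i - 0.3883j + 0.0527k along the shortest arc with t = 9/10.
0.4984 - 0.8214i + 0.2695j - 0.0656k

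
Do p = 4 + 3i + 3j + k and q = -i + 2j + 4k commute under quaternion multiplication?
No: pq = -7 + 6i - 5j + 25k ≠ -7 - 14i + 21j + 7k = qp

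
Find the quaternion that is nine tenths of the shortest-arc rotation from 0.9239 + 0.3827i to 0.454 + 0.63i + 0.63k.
0.5229 + 0.624i + 0.5807k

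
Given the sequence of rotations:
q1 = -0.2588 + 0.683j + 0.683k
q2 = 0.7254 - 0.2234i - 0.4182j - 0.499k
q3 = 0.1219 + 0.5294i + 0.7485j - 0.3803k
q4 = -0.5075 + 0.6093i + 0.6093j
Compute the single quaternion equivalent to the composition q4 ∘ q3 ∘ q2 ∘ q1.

q2 · q1 = 0.4387 + 0.113i + 0.7563j + 0.472k
q3 · q2 · q1 = -0.3929 + 0.8869i + 0.1277j + 0.2065k
q4 · q3 · q2 · q1 = -0.4188 - 0.5637i - 0.43j - 0.5674k
-0.4188 - 0.5637i - 0.43j - 0.5674k


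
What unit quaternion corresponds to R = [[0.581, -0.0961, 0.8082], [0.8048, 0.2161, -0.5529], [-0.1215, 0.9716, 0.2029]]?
0.7071 + 0.539i + 0.3287j + 0.3185k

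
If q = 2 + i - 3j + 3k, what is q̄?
2 - i + 3j - 3k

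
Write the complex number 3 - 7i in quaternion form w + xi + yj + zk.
3 - 7i + 0j + 0k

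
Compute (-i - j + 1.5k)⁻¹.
0.2353i + 0.2353j - 0.3529k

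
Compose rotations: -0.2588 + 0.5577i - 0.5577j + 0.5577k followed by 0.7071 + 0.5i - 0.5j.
-0.7407 - 0.0139i - 0.5438j + 0.3943k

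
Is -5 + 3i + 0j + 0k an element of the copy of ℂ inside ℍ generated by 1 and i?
Yes. The quaternion -5 + 3i has j- and k-coefficients y = z = 0, so it lies in the complex subalgebra spanned by 1 and i.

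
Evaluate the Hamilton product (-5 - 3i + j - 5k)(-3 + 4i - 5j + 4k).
52 - 32i + 14j + 6k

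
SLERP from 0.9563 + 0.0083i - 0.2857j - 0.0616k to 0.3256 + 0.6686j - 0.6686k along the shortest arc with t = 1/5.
0.9668 + 0.0076i - 0.0731j - 0.2447k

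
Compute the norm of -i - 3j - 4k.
√26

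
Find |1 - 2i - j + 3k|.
√15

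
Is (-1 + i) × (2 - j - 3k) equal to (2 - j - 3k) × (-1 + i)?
No: pq = -2 + 2i + 4j + 2k ≠ -2 + 2i - 2j + 4k = qp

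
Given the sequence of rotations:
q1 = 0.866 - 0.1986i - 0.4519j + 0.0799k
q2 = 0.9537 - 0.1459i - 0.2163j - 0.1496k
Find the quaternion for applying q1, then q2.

q2 · q1 = 0.7111 - 0.4006i - 0.5769j - 0.0304k
0.7111 - 0.4006i - 0.5769j - 0.0304k


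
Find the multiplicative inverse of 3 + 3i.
0.1667 - 0.1667i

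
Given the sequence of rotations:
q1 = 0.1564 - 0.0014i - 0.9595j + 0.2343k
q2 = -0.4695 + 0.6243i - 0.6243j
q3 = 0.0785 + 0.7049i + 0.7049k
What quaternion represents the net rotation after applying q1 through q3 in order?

q2 · q1 = -0.6716 - 0.048i + 0.2066j - 0.7099k
q3 · q2 · q1 = 0.4815 - 0.6228i + 0.4828j - 0.3835k
0.4815 - 0.6228i + 0.4828j - 0.3835k


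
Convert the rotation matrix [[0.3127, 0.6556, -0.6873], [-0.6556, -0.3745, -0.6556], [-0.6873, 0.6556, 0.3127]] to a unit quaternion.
0.5592 + 0.5862i - 0.5862k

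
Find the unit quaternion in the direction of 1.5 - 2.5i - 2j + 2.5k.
0.3464 - 0.5774i - 0.4619j + 0.5774k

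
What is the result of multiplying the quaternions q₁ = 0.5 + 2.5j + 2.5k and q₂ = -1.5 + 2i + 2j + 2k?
-10.75 + i + 2.25j - 7.75k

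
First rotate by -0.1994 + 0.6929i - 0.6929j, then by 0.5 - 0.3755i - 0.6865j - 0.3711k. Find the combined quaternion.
-0.3152 + 0.1642i - 0.4667j + 0.8099k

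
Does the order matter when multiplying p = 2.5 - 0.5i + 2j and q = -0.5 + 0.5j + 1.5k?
Yes: pq = -2.25 + 3.25i + j + 3.5k ≠ -2.25 - 2.75i - 0.5j + 4k = qp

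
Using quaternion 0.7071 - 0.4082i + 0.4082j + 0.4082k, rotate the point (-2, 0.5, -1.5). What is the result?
(-1.488, -1.687, 1.199)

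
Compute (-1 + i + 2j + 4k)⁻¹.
-0.0455 - 0.0455i - 0.0909j - 0.1818k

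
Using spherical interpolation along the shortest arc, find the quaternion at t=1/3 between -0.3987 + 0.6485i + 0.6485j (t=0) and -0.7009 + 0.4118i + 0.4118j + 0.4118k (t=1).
-0.5232 + 0.5938i + 0.5938j + 0.1454k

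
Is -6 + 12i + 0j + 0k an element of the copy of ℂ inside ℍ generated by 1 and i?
Yes. The quaternion -6 + 12i has j- and k-coefficients y = z = 0, so it lies in the complex subalgebra spanned by 1 and i.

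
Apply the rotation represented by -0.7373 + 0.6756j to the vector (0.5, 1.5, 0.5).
(-0.455, 1.5, 0.542)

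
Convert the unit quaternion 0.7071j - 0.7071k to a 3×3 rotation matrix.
[[-1, 0, 0], [0, 0, -1], [0, -1, 0]]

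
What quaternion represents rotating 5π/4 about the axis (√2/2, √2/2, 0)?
-0.3827 + 0.6533i + 0.6533j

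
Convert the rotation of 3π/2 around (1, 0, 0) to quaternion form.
-0.7071 + 0.7071i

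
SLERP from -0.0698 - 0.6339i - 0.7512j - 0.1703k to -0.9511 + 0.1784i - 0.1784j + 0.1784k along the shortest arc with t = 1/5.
-0.3495 - 0.541i - 0.7575j - 0.1064k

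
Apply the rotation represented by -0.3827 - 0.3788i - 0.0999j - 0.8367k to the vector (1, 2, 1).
(-0.839, -0.781, 2.165)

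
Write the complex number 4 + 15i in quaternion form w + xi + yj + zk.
4 + 15i + 0j + 0k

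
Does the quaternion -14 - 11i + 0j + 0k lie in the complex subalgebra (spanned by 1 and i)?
Yes. The quaternion -14 - 11i has j- and k-coefficients y = z = 0, so it lies in the complex subalgebra spanned by 1 and i.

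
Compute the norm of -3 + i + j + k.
√12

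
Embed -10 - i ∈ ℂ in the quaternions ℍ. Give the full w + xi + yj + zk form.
-10 - i + 0j + 0k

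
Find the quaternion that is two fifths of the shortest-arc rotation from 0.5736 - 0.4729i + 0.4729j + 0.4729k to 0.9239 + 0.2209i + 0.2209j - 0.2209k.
0.8443 - 0.2214i + 0.4348j + 0.2214k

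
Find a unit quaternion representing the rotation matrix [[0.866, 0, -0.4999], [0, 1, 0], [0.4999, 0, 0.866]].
0.9659 - 0.2588j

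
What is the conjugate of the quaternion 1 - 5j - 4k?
1 + 5j + 4k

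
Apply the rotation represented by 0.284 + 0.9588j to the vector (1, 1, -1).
(-1.383, 1, 0.294)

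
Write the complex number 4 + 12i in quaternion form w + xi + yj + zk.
4 + 12i + 0j + 0k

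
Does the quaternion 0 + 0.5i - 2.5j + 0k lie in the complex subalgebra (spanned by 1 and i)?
No. The quaternion 0.5i - 2.5j has j-coefficient y = -2.5 and k-coefficient z = 0, not both zero, so it does not lie in the complex subalgebra spanned by 1 and i.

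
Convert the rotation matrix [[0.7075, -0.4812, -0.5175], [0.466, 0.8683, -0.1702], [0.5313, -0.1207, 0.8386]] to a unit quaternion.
0.9239 + 0.0134i - 0.2838j + 0.2563k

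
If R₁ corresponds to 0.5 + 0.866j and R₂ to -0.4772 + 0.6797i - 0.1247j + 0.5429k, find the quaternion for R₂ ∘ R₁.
-0.1306 - 0.1303i - 0.4756j + 0.8601k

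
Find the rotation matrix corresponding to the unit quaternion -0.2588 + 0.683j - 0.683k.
[[-0.866, -0.3535, -0.3535], [0.3535, 0.067, -0.933], [0.3535, -0.933, 0.067]]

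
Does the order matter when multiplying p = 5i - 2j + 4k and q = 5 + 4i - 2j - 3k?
Yes: pq = -12 + 39i + 21j + 18k ≠ -12 + 11i - 41j + 22k = qp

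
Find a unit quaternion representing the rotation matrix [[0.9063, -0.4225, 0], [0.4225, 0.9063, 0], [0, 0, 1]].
0.9763 + 0.2164k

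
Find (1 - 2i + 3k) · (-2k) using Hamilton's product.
6 - 4j - 2k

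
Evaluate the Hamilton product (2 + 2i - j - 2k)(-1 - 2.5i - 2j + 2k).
5 - 13i - 2j - 0.5k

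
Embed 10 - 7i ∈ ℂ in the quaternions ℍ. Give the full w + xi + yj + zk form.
10 - 7i + 0j + 0k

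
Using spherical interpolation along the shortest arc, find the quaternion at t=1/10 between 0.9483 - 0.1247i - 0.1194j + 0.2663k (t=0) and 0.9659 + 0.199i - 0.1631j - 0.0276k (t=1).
0.9587 - 0.0924i - 0.125j + 0.2383k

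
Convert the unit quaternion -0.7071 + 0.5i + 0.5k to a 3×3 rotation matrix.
[[0.5, 0.7071, 0.5], [-0.7071, 0, 0.7071], [0.5, -0.7071, 0.5]]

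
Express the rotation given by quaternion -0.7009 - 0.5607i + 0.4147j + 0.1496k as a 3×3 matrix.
[[0.6113, -0.2553, -0.7491], [-0.6748, 0.3265, -0.6619], [0.4136, 0.9101, 0.0273]]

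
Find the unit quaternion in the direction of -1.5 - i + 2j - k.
-0.5222 - 0.3482i + 0.6963j - 0.3482k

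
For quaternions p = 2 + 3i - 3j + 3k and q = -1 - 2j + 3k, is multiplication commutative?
No: pq = -17 - 6i - 10j - 3k ≠ -17 + 8j + 9k = qp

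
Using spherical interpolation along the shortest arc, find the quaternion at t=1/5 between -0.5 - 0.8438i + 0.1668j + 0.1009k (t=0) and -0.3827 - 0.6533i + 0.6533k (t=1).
-0.4914 - 0.831i + 0.1367j + 0.222k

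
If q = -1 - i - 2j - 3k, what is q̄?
-1 + i + 2j + 3k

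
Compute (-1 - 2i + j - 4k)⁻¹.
-0.0455 + 0.0909i - 0.0455j + 0.1818k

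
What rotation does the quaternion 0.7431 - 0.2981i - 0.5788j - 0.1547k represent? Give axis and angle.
axis = (-0.4455, -0.8649, -0.2312), θ = 84°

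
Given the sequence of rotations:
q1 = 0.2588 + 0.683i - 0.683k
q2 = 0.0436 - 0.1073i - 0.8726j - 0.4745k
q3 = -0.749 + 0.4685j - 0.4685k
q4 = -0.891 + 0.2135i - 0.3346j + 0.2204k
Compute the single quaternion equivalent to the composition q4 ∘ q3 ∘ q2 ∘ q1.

q2 · q1 = -0.2395 + 0.598i - 0.6232j + 0.4434k
q3 · q2 · q1 = 0.6791 - 0.5321i + 0.0744j - 0.5001k
q4 · q3 · q2 · q1 = -0.3564 + 0.77i - 0.304j + 0.4331k
-0.3564 + 0.77i - 0.304j + 0.4331k


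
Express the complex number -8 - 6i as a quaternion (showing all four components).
-8 - 6i + 0j + 0k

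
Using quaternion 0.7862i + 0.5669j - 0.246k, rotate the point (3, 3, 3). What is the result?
(2.222, 0.766, -4.634)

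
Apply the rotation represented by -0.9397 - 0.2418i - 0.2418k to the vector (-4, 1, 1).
(-3.87, -1.506, 0.87)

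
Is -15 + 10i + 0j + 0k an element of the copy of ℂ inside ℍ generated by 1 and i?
Yes. The quaternion -15 + 10i has j- and k-coefficients y = z = 0, so it lies in the complex subalgebra spanned by 1 and i.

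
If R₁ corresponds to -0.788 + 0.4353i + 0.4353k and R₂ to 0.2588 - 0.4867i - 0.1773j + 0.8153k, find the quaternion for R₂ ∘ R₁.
-0.347 + 0.419i + 0.7065j - 0.4526k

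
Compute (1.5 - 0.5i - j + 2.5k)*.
1.5 + 0.5i + j - 2.5k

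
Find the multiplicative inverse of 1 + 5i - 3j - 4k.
0.0196 - 0.098i + 0.0588j + 0.0784k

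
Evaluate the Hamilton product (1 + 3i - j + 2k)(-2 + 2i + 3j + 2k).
-9 - 12i + 3j + 9k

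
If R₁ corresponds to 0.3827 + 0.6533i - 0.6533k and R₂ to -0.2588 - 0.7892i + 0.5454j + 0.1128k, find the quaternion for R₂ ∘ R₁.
0.4902 - 0.8274i - 0.2332j - 0.1441k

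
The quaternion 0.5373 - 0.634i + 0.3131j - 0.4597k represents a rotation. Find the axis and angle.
axis = (-0.7517, 0.3712, -0.5451), θ = 115°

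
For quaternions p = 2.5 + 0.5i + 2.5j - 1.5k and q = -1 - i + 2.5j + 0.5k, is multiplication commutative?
No: pq = -7.5 + 2i + 5j + 6.5k ≠ -7.5 - 8i + 2.5j - k = qp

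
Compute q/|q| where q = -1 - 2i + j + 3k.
-0.2582 - 0.5164i + 0.2582j + 0.7746k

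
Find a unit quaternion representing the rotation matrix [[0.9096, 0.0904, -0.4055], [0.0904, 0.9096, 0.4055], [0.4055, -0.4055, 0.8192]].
0.9537 - 0.2126i - 0.2126j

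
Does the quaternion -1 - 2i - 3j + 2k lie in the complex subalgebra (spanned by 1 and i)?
No. The quaternion -1 - 2i - 3j + 2k has j-coefficient y = -3 and k-coefficient z = 2, not both zero, so it does not lie in the complex subalgebra spanned by 1 and i.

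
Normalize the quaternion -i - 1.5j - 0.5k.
-0.5345i - 0.8018j - 0.2673k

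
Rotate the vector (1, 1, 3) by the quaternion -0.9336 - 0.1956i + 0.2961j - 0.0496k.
(-0.989, -0.288, 3.153)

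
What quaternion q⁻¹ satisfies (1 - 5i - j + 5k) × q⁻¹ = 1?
0.0192 + 0.0962i + 0.0192j - 0.0962k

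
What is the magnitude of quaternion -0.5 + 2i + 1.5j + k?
2.739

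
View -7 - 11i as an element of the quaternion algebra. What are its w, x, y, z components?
-7 - 11i + 0j + 0k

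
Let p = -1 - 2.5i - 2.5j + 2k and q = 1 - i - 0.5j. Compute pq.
-4.75 - 0.5i - 4j + 0.75k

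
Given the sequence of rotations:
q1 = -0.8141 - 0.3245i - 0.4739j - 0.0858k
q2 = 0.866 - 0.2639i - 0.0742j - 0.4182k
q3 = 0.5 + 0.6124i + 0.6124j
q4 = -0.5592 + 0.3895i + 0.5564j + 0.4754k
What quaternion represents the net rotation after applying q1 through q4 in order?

q2 · q1 = -0.8617 - 0.258i - 0.2369j + 0.3671k
q3 · q2 · q1 = -0.1278 - 0.4319i - 0.871j + 0.1965k
q4 · q3 · q2 · q1 = 0.6309 + 0.7151i + 0.1341j - 0.2696k
0.6309 + 0.7151i + 0.1341j - 0.2696k


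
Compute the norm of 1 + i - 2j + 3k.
√15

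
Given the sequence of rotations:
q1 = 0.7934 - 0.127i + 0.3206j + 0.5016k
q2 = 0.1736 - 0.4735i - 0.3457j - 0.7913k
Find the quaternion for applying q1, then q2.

q2 · q1 = 0.5853 - 0.3174i + 0.1194j - 0.7364k
0.5853 - 0.3174i + 0.1194j - 0.7364k


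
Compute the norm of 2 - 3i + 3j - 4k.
√38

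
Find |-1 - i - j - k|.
2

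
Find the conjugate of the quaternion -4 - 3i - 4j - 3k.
-4 + 3i + 4j + 3k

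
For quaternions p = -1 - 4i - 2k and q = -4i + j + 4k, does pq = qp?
No: pq = -8 + 6i + 23j - 8k ≠ -8 + 2i - 25j = qp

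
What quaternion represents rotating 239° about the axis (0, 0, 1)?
-0.4924 + 0.8704k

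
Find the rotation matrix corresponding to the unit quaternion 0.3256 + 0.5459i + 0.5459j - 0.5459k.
[[-0.192, 0.9515, -0.2405], [0.2405, -0.192, -0.9515], [-0.9515, -0.2405, -0.192]]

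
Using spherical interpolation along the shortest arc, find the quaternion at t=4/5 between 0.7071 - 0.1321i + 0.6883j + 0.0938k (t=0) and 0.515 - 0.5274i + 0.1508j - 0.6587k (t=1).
0.6152 - 0.4864i + 0.2969j - 0.5448k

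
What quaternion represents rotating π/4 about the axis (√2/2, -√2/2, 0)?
0.9239 + 0.2706i - 0.2706j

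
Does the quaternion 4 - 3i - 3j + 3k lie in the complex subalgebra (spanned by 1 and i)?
No. The quaternion 4 - 3i - 3j + 3k has j-coefficient y = -3 and k-coefficient z = 3, not both zero, so it does not lie in the complex subalgebra spanned by 1 and i.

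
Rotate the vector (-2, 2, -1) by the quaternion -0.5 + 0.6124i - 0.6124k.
(-0.975, -2.837, 0.025)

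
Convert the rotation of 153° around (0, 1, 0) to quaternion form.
0.2334 + 0.9724j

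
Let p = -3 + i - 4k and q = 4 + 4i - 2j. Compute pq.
-16 - 16i - 10j - 18k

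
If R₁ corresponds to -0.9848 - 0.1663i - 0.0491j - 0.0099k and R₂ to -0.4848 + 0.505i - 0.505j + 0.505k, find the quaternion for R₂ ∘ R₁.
0.5416 - 0.3869i + 0.4421j - 0.6013k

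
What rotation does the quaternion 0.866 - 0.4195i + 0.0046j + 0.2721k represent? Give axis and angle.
axis = (-0.8389, 0.0092, 0.5442), θ = π/3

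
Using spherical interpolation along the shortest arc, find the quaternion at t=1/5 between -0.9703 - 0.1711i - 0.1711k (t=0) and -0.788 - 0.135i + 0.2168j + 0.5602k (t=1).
-0.9837 - 0.1726i + 0.0482j - 0.0179k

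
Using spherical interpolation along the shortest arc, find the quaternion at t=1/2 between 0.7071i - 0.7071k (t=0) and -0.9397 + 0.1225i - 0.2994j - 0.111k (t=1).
-0.6156 + 0.5435i - 0.1961j - 0.5359k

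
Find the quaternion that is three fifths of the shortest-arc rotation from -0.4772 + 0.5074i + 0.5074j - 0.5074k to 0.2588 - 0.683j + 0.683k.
-0.3632 + 0.2142i + 0.6412j - 0.6412k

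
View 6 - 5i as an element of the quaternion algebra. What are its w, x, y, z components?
6 - 5i + 0j + 0k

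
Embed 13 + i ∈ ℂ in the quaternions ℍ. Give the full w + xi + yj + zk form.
13 + i + 0j + 0k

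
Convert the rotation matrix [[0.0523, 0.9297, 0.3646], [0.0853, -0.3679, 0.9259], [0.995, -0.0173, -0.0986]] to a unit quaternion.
-0.3827 + 0.6162i + 0.4118j + 0.5516k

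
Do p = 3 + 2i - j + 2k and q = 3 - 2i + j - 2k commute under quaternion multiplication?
Yes: pq = qp = 18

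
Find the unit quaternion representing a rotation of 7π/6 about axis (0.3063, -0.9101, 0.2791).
-0.2588 + 0.2959i - 0.8791j + 0.2696k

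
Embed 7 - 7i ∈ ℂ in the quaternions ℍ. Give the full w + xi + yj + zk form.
7 - 7i + 0j + 0k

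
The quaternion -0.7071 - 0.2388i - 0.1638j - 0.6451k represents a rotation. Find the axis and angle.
axis = (-0.3377, -0.2316, -0.9123), θ = 3π/2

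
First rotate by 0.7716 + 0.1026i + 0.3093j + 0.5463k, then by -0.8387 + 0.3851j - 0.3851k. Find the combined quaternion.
-0.5559 + 0.2434i - 0.0018j - 0.7948k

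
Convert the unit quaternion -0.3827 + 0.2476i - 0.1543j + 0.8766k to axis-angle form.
axis = (0.268, -0.167, 0.9488), θ = 5π/4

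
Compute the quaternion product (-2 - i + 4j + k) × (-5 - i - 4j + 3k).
22 + 23i - 10j - 3k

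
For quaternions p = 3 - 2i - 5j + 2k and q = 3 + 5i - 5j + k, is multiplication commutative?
No: pq = -8 + 14i - 18j + 44k ≠ -8 + 4i - 42j - 26k = qp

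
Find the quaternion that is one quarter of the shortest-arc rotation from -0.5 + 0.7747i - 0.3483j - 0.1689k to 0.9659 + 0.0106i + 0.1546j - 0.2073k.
-0.6982 + 0.6302i - 0.3311j - 0.076k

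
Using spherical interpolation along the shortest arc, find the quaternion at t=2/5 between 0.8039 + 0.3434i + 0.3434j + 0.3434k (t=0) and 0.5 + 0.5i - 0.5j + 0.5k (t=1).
0.7631 + 0.457i - 0.0003j + 0.457k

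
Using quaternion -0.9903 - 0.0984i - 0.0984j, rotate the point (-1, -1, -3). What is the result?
(-1.585, -0.415, -2.884)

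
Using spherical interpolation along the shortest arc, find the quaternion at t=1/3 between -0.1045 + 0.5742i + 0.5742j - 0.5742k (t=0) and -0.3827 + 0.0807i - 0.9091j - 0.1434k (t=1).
0.0799 + 0.4092i + 0.8244j - 0.3829k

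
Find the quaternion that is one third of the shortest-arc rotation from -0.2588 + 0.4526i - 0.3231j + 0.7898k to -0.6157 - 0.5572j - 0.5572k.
0.0752 + 0.3778i - 0.0061j + 0.9228k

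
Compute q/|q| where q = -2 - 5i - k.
-0.3651 - 0.9129i - 0.1826k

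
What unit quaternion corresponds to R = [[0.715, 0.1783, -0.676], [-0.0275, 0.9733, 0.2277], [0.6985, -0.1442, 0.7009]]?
0.9205 - 0.101i - 0.3733j - 0.0559k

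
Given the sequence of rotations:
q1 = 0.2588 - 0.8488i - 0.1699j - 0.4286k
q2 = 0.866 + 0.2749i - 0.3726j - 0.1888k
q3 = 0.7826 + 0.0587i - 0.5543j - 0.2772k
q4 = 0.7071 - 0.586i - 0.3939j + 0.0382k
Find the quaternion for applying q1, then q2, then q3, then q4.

q2 · q1 = 0.3132 - 0.5363i + 0.0345j - 0.783k
q3 · q2 · q1 = 0.0787 + 0.0423i + 0.048j - 0.9948k
q4 · q3 · q2 · q1 = 0.1373 + 0.3738i - 0.5784j - 0.7119k
0.1373 + 0.3738i - 0.5784j - 0.7119k


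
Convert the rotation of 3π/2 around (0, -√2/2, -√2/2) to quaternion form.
-0.7071 - 0.5j - 0.5k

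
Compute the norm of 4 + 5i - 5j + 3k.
√75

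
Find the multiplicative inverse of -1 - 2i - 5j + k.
-0.0323 + 0.0645i + 0.1613j - 0.0323k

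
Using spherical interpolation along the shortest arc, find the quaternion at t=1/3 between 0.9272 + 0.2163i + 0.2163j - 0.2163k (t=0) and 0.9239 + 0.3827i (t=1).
0.9388 + 0.2758i + 0.1459j - 0.1459k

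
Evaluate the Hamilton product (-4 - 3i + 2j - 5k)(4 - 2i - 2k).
-32 - 8i + 12j - 8k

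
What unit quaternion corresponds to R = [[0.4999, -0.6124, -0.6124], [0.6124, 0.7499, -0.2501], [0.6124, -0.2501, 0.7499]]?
0.866 - 0.3536j + 0.3536k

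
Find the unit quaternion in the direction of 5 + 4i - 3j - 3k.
0.6509 + 0.5208i - 0.3906j - 0.3906k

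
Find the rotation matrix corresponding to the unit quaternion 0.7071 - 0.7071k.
[[0, 1, 0], [-1, 0, 0], [0, 0, 1]]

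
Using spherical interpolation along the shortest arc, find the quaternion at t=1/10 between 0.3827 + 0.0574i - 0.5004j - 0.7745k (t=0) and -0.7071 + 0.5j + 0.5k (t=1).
0.4194 + 0.052i - 0.5046j - 0.7528k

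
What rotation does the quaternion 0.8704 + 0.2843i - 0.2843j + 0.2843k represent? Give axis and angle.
axis = (√3/3, -√3/3, √3/3), θ = 59°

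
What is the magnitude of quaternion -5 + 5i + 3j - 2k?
√63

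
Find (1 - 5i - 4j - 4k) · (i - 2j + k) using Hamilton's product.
1 - 11i - j + 15k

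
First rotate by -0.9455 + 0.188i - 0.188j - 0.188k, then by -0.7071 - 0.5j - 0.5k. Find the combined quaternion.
0.4806 - 0.1329i + 0.5117j + 0.6997k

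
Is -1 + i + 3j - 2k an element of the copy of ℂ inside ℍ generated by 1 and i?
No. The quaternion -1 + i + 3j - 2k has j-coefficient y = 3 and k-coefficient z = -2, not both zero, so it does not lie in the complex subalgebra spanned by 1 and i.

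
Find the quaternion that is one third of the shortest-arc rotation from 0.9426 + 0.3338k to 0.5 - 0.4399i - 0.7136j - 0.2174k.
0.924 - 0.181i - 0.2936j + 0.1649k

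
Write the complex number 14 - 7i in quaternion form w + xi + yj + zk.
14 - 7i + 0j + 0k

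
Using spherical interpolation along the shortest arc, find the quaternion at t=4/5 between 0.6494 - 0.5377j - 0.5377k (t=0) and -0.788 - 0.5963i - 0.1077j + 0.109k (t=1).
0.8299 + 0.5106i - 0.0362j - 0.2218k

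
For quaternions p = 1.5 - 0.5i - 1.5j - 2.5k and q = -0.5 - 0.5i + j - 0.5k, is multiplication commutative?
No: pq = -0.75 + 2.75i + 3.25j - 0.75k ≠ -0.75 - 3.75i + 1.25j + 1.75k = qp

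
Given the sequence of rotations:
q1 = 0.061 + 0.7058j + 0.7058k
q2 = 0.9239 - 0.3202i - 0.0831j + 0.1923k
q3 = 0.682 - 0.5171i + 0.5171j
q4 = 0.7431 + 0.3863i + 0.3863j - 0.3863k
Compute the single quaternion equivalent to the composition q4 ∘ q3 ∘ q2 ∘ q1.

q2 · q1 = -0.0207 - 0.2139i + 0.873j + 0.4378k
q3 · q2 · q1 = -0.5762 + 0.0912i + 0.8111j - 0.0422k
q4 · q3 · q2 · q1 = -0.793 + 0.1422i + 0.3612j + 0.4693k
-0.793 + 0.1422i + 0.3612j + 0.4693k


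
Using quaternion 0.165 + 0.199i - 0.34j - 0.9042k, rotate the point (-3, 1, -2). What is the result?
(3.706, -0.512, 0.044)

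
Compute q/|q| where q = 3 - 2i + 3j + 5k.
0.4376 - 0.2917i + 0.4376j + 0.7293k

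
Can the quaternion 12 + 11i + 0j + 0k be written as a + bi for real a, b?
Yes. The quaternion 12 + 11i has j- and k-coefficients y = z = 0, so it lies in the complex subalgebra spanned by 1 and i.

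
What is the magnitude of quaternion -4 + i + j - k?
√19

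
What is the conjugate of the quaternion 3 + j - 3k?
3 - j + 3k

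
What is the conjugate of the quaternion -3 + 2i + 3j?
-3 - 2i - 3j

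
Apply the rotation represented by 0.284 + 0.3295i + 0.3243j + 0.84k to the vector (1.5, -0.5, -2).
(-2.276, 0.635, -0.957)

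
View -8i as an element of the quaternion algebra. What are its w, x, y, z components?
0 - 8i + 0j + 0k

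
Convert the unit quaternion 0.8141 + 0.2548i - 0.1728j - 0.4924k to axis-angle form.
axis = (0.4388, -0.2976, -0.8479), θ = 71°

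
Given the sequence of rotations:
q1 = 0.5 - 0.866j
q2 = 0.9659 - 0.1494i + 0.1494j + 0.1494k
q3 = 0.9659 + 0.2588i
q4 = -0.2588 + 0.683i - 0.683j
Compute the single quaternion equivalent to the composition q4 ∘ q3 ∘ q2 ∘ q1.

q2 · q1 = 0.6123 + 0.0547i - 0.7618j + 0.2041k
q3 · q2 · q1 = 0.5773 + 0.2113i - 0.7886j
q4 · q3 · q2 · q1 = -0.8323 + 0.3396i - 0.1902j - 0.3943k
-0.8323 + 0.3396i - 0.1902j - 0.3943k


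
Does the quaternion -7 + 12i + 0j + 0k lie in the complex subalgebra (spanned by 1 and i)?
Yes. The quaternion -7 + 12i has j- and k-coefficients y = z = 0, so it lies in the complex subalgebra spanned by 1 and i.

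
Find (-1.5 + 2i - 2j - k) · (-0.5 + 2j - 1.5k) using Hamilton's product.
3.25 + 4i + j + 6.75k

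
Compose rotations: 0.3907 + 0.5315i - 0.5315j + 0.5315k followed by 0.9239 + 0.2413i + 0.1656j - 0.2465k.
0.4517 + 0.5423i - 0.6856j + 0.1785k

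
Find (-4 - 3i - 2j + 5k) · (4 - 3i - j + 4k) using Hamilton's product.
-47 - 3i - 7j + k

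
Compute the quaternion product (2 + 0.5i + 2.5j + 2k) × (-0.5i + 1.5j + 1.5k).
-6.5 - 0.25i + 1.25j + 5k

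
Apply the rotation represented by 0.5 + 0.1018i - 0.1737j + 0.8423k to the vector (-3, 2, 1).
(-0.32, -3.695, -0.498)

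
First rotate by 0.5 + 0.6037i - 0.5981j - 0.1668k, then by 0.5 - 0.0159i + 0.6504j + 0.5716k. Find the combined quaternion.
0.7439 + 0.5273i + 0.3686j - 0.1807k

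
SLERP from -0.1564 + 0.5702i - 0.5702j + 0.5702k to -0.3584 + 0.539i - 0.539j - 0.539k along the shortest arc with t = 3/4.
-0.3507 + 0.6336i - 0.6336j - 0.2722k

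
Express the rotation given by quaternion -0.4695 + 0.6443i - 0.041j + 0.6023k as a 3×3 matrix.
[[0.2711, 0.5127, 0.8146], [-0.6184, -0.5558, 0.5556], [0.7376, -0.6544, 0.1664]]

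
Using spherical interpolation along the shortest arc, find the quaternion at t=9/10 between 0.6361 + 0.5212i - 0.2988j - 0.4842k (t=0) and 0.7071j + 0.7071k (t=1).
0.075 + 0.0615i - 0.6927j - 0.7146k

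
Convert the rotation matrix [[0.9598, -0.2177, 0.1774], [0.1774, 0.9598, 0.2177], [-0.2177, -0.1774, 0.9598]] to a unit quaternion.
0.9848 - 0.1003i + 0.1003j + 0.1003k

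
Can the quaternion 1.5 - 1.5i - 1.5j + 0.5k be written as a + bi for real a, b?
No. The quaternion 1.5 - 1.5i - 1.5j + 0.5k has j-coefficient y = -1.5 and k-coefficient z = 0.5, not both zero, so it does not lie in the complex subalgebra spanned by 1 and i.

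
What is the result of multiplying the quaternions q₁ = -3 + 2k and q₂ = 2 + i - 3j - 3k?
3i + 11j + 13k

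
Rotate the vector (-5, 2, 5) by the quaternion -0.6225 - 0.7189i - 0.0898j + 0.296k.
(-4.617, -3.962, 4.122)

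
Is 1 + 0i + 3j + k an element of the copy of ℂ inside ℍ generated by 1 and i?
No. The quaternion 1 + 3j + k has j-coefficient y = 3 and k-coefficient z = 1, not both zero, so it does not lie in the complex subalgebra spanned by 1 and i.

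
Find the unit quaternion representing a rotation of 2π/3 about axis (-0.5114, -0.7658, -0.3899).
0.5 - 0.4429i - 0.6632j - 0.3377k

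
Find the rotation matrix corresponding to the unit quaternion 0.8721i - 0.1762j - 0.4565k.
[[0.5211, -0.3073, -0.7962], [-0.3073, -0.9379, 0.1609], [-0.7962, 0.1609, -0.5832]]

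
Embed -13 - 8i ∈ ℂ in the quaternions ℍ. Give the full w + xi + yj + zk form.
-13 - 8i + 0j + 0k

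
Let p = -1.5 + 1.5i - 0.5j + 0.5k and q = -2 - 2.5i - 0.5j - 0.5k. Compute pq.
6.75 + 1.25i + 1.25j - 2.25k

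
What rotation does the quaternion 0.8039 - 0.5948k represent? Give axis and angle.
axis = (0, 0, -1), θ = 73°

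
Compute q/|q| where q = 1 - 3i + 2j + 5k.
0.1601 - 0.4804i + 0.3203j + 0.8006k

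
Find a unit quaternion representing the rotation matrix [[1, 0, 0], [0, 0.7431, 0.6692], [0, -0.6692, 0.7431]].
0.9336 - 0.3584i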